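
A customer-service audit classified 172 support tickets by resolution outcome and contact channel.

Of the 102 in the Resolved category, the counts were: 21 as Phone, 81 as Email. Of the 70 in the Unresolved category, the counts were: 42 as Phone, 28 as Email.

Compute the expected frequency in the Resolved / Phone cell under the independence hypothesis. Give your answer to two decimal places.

37.36

Row total (Resolved) = 102; column total (Phone) = 63; grand total N = 172.
Expected count = (row total × column total) / N = 102 × 63 / 172 = 37.36.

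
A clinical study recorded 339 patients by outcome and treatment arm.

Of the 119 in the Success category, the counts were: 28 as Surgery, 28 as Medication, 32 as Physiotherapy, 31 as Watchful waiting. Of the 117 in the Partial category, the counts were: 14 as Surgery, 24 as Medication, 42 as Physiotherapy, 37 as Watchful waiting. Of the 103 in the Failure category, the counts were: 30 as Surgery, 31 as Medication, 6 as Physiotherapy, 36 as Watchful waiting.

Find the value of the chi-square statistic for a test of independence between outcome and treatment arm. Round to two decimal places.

33.48

Row totals: 119, 117, 103. Column totals: 72, 83, 80, 104. Grand total N = 339.
Expected counts (row total × column total / N):
  Success, Surgery: 119×72/339 = 25.274
  Success, Medication: 119×83/339 = 29.136
  Success, Physiotherapy: 119×80/339 = 28.083
  Success, Watchful waiting: 119×104/339 = 36.507
  Partial, Surgery: 117×72/339 = 24.850
  Partial, Medication: 117×83/339 = 28.646
  Partial, Physiotherapy: 117×80/339 = 27.611
  Partial, Watchful waiting: 117×104/339 = 35.894
  Failure, Surgery: 103×72/339 = 21.876
  Failure, Medication: 103×83/339 = 25.218
  Failure, Physiotherapy: 103×80/339 = 24.307
  Failure, Watchful waiting: 103×104/339 = 31.599
Contributions (O − E)²/E:
  (28 − 25.274)²/25.274 = 0.2940
  (28 − 29.136)²/29.136 = 0.0443
  (32 − 28.083)²/28.083 = 0.5463
  (31 − 36.507)²/36.507 = 0.8307
  (14 − 24.850)²/24.850 = 4.7373
  (24 − 28.646)²/28.646 = 0.7535
  (42 − 27.611)²/27.611 = 7.4986
  (37 − 35.894)²/35.894 = 0.0341
  (30 − 21.876)²/21.876 = 3.0170
  (31 − 25.218)²/25.218 = 1.3257
  (6 − 24.307)²/24.307 = 13.7881
  (36 − 31.599)²/31.599 = 0.6130
χ² = 0.2940 + 0.0443 + 0.5463 + 0.8307 + 4.7373 + 0.7535 + 7.4986 + 0.0341 + 3.0170 + 1.3257 + 13.7881 + 0.6130 = 33.48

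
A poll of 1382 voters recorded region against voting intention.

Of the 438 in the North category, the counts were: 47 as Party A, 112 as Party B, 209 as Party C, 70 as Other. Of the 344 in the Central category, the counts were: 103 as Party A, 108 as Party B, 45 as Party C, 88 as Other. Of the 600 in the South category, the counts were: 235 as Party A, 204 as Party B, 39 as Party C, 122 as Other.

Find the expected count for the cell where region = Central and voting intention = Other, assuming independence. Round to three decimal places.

Row total (Central) = 344; column total (Other) = 280; grand total N = 1382.
Expected count = (row total × column total) / N = 344 × 280 / 1382 = 69.696.

69.696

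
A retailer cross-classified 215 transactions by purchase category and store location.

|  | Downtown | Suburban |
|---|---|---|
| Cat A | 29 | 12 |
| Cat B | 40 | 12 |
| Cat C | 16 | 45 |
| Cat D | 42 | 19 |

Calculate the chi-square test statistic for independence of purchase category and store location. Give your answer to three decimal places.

Row totals: 41, 52, 61, 61. Column totals: 127, 88. Grand total N = 215.
Expected counts (row total × column total / N):
  Cat A, Downtown: 41×127/215 = 24.2186
  Cat A, Suburban: 41×88/215 = 16.7814
  Cat B, Downtown: 52×127/215 = 30.7163
  Cat B, Suburban: 52×88/215 = 21.2837
  Cat C, Downtown: 61×127/215 = 36.0326
  Cat C, Suburban: 61×88/215 = 24.9674
  Cat D, Downtown: 61×127/215 = 36.0326
  Cat D, Suburban: 61×88/215 = 24.9674
Contributions (O − E)²/E:
  (29 − 24.2186)²/24.2186 = 0.9440
  (12 − 16.7814)²/16.7814 = 1.3623
  (40 − 30.7163)²/30.7163 = 2.8059
  (12 − 21.2837)²/21.2837 = 4.0494
  (16 − 36.0326)²/36.0326 = 11.1373
  (45 − 24.9674)²/24.9674 = 16.0732
  (42 − 36.0326)²/36.0326 = 0.9883
  (19 − 24.9674)²/24.9674 = 1.4263
χ² = 0.9440 + 1.3623 + 2.8059 + 4.0494 + 11.1373 + 16.0732 + 0.9883 + 1.4263 = 38.787

38.787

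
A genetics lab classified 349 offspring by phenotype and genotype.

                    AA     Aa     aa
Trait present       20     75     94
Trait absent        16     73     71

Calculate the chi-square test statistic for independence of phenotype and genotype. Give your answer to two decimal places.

Row totals: 189, 160. Column totals: 36, 148, 165. Grand total N = 349.
Expected counts (row total × column total / N):
  Trait present, AA: 189×36/349 = 19.496
  Trait present, Aa: 189×148/349 = 80.149
  Trait present, aa: 189×165/349 = 89.355
  Trait absent, AA: 160×36/349 = 16.504
  Trait absent, Aa: 160×148/349 = 67.851
  Trait absent, aa: 160×165/349 = 75.645
Contributions (O − E)²/E:
  (20 − 19.496)²/19.496 = 0.0130
  (75 − 80.149)²/80.149 = 0.3308
  (94 − 89.355)²/89.355 = 0.2415
  (16 − 16.504)²/16.504 = 0.0154
  (73 − 67.851)²/67.851 = 0.3907
  (71 − 75.645)²/75.645 = 0.2852
χ² = 0.0130 + 0.3308 + 0.2415 + 0.0154 + 0.3907 + 0.2852 = 1.28

1.28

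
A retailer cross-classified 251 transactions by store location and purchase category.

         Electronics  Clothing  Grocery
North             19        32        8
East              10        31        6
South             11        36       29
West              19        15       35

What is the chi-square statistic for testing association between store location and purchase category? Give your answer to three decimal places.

Row totals: 59, 47, 76, 69. Column totals: 59, 114, 78. Grand total N = 251.
Expected counts (row total × column total / N):
  North, Electronics: 59×59/251 = 13.86853
  North, Clothing: 59×114/251 = 26.79681
  North, Grocery: 59×78/251 = 18.33466
  East, Electronics: 47×59/251 = 11.04781
  East, Clothing: 47×114/251 = 21.34661
  East, Grocery: 47×78/251 = 14.60558
  South, Electronics: 76×59/251 = 17.86454
  South, Clothing: 76×114/251 = 34.51793
  South, Grocery: 76×78/251 = 23.61753
  West, Electronics: 69×59/251 = 16.21912
  West, Clothing: 69×114/251 = 31.33865
  West, Grocery: 69×78/251 = 21.44223
Contributions (O − E)²/E:
  (19 − 13.86853)²/13.86853 = 1.8987
  (32 − 26.79681)²/26.79681 = 1.0103
  (8 − 18.33466)²/18.33466 = 5.8253
  (10 − 11.04781)²/11.04781 = 0.0994
  (31 − 21.34661)²/21.34661 = 4.3655
  (6 − 14.60558)²/14.60558 = 5.0704
  (11 − 17.86454)²/17.86454 = 2.6377
  (36 − 34.51793)²/34.51793 = 0.0636
  (29 − 23.61753)²/23.61753 = 1.2267
  (19 − 16.21912)²/16.21912 = 0.4768
  (15 − 31.33865)²/31.33865 = 8.5183
  (35 − 21.44223)²/21.44223 = 8.5725
χ² = 1.8987 + 1.0103 + 5.8253 + 0.0994 + 4.3655 + 5.0704 + 2.6377 + 0.0636 + 1.2267 + 0.4768 + 8.5183 + 8.5725 = 39.765

39.765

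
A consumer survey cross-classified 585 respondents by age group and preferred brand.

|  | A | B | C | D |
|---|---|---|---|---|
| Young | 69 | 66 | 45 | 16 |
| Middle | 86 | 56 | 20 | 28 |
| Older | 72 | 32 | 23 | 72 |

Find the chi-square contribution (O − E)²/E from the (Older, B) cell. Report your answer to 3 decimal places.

7.933

Row total (Older) = 199; column total (B) = 154; N = 585.
Expected count E = 199 × 154 / 585 = 52.3863.
Contribution = (O − E)²/E = (32 − 52.3863)² / 52.3863 = 7.933.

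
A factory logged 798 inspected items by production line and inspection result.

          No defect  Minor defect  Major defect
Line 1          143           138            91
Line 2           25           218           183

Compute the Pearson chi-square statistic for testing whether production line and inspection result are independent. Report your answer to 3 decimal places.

128.684

Row totals: 372, 426. Column totals: 168, 356, 274. Grand total N = 798.
Expected counts (row total × column total / N):
  Line 1, No defect: 372×168/798 = 78.3158
  Line 1, Minor defect: 372×356/798 = 165.9549
  Line 1, Major defect: 372×274/798 = 127.7293
  Line 2, No defect: 426×168/798 = 89.6842
  Line 2, Minor defect: 426×356/798 = 190.0451
  Line 2, Major defect: 426×274/798 = 146.2707
Contributions (O − E)²/E:
  (143 − 78.3158)²/78.3158 = 53.4253
  (138 − 165.9549)²/165.9549 = 4.7090
  (91 − 127.7293)²/127.7293 = 10.5617
  (25 − 89.6842)²/89.6842 = 46.6531
  (218 − 190.0451)²/190.0451 = 4.1121
  (183 − 146.2707)²/146.2707 = 9.2229
χ² = 53.4253 + 4.7090 + 10.5617 + 46.6531 + 4.1121 + 9.2229 = 128.684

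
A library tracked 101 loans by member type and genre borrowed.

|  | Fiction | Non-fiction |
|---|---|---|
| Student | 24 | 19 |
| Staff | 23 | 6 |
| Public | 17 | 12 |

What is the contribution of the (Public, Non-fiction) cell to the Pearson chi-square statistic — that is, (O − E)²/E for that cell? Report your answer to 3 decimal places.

0.178

Row total (Public) = 29; column total (Non-fiction) = 37; N = 101.
Expected count E = 29 × 37 / 101 = 10.62376.
Contribution = (O − E)²/E = (12 − 10.62376)² / 10.62376 = 0.178.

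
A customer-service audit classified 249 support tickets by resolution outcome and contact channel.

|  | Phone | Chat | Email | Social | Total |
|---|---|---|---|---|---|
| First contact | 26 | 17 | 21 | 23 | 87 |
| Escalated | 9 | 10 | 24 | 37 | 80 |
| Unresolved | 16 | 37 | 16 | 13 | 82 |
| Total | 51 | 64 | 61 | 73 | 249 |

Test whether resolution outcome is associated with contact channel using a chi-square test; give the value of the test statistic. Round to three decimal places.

Grand total N = 249.
Expected counts (row total × column total / N):
  First contact, Phone: 87×51/249 = 17.81928
  First contact, Chat: 87×64/249 = 22.36145
  First contact, Email: 87×61/249 = 21.31325
  First contact, Social: 87×73/249 = 25.50602
  Escalated, Phone: 80×51/249 = 16.38554
  Escalated, Chat: 80×64/249 = 20.56225
  Escalated, Email: 80×61/249 = 19.59839
  Escalated, Social: 80×73/249 = 23.45382
  Unresolved, Phone: 82×51/249 = 16.79518
  Unresolved, Chat: 82×64/249 = 21.07631
  Unresolved, Email: 82×61/249 = 20.08835
  Unresolved, Social: 82×73/249 = 24.04016
Contributions (O − E)²/E:
  (26 − 17.81928)²/17.81928 = 3.7557
  (17 − 22.36145)²/22.36145 = 1.2855
  (21 − 21.31325)²/21.31325 = 0.0046
  (23 − 25.50602)²/25.50602 = 0.2462
  (9 − 16.38554)²/16.38554 = 3.3289
  (10 − 20.56225)²/20.56225 = 5.4255
  (24 − 19.59839)²/19.59839 = 0.9886
  (37 − 23.45382)²/23.45382 = 7.8238
  (16 − 16.79518)²/16.79518 = 0.0376
  (37 − 21.07631)²/21.07631 = 12.0308
  (16 − 20.08835)²/20.08835 = 0.8321
  (13 − 24.04016)²/24.04016 = 5.0701
χ² = 3.7557 + 1.2855 + 0.0046 + 0.2462 + 3.3289 + 5.4255 + 0.9886 + 7.8238 + 0.0376 + 12.0308 + 0.8321 + 5.0701 = 40.829

40.829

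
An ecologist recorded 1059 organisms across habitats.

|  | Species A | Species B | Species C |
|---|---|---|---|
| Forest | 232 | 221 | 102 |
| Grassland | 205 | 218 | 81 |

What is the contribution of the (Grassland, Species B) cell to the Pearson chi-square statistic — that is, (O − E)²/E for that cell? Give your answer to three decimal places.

Row total (Grassland) = 504; column total (Species B) = 439; N = 1059.
Expected count E = 504 × 439 / 1059 = 208.9292.
Contribution = (O − E)²/E = (218 − 208.9292)² / 208.9292 = 0.394.

0.394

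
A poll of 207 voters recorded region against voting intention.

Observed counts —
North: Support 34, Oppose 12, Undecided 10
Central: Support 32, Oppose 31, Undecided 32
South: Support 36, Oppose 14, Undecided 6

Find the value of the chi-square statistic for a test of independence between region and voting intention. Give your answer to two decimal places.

19.48

Row totals: 56, 95, 56. Column totals: 102, 57, 48. Grand total N = 207.
Expected counts (row total × column total / N):
  North, Support: 56×102/207 = 27.594
  North, Oppose: 56×57/207 = 15.420
  North, Undecided: 56×48/207 = 12.986
  Central, Support: 95×102/207 = 46.812
  Central, Oppose: 95×57/207 = 26.159
  Central, Undecided: 95×48/207 = 22.029
  South, Support: 56×102/207 = 27.594
  South, Oppose: 56×57/207 = 15.420
  South, Undecided: 56×48/207 = 12.986
Contributions (O − E)²/E:
  (34 − 27.594)²/27.594 = 1.4872
  (12 − 15.420)²/15.420 = 0.7585
  (10 − 12.986)²/12.986 = 0.6866
  (32 − 46.812)²/46.812 = 4.6867
  (31 − 26.159)²/26.159 = 0.8959
  (32 − 22.029)²/22.029 = 4.5132
  (36 − 27.594)²/27.594 = 2.5607
  (14 − 15.420)²/15.420 = 0.1308
  (6 − 12.986)²/12.986 = 3.7582
χ² = 1.4872 + 0.7585 + 0.6866 + 4.6867 + 0.8959 + 4.5132 + 2.5607 + 0.1308 + 3.7582 = 19.48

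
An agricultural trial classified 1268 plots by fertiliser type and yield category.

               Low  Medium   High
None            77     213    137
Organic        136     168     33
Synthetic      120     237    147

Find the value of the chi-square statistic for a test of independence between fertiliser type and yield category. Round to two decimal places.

81.41

Row totals: 427, 337, 504. Column totals: 333, 618, 317. Grand total N = 1268.
Expected counts (row total × column total / N):
  None, Low: 427×333/1268 = 112.138
  None, Medium: 427×618/1268 = 208.112
  None, High: 427×317/1268 = 106.750
  Organic, Low: 337×333/1268 = 88.502
  Organic, Medium: 337×618/1268 = 164.248
  Organic, High: 337×317/1268 = 84.250
  Synthetic, Low: 504×333/1268 = 132.360
  Synthetic, Medium: 504×618/1268 = 245.640
  Synthetic, High: 504×317/1268 = 126.000
Contributions (O − E)²/E:
  (77 − 112.138)²/112.138 = 11.0104
  (213 − 208.112)²/208.112 = 0.1148
  (137 − 106.750)²/106.750 = 8.5720
  (136 − 88.502)²/88.502 = 25.4916
  (168 − 164.248)²/164.248 = 0.0857
  (33 − 84.250)²/84.250 = 31.1758
  (120 − 132.360)²/132.360 = 1.1542
  (237 − 245.640)²/245.640 = 0.3039
  (147 − 126.000)²/126.000 = 3.5000
χ² = 11.0104 + 0.1148 + 8.5720 + 25.4916 + 0.0857 + 31.1758 + 1.1542 + 0.3039 + 3.5000 = 81.41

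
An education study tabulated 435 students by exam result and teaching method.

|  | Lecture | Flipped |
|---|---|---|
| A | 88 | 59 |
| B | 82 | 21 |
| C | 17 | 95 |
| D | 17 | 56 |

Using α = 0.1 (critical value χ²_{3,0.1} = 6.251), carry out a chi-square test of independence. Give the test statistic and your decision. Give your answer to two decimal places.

Row totals: 147, 103, 112, 73. Column totals: 204, 231. Grand total N = 435.
Expected counts (row total × column total / N):
  A, Lecture: 147×204/435 = 68.938
  A, Flipped: 147×231/435 = 78.062
  B, Lecture: 103×204/435 = 48.303
  B, Flipped: 103×231/435 = 54.697
  C, Lecture: 112×204/435 = 52.524
  C, Flipped: 112×231/435 = 59.476
  D, Lecture: 73×204/435 = 34.234
  D, Flipped: 73×231/435 = 38.766
Contributions (O − E)²/E:
  (88 − 68.938)²/68.938 = 5.2708
  (59 − 78.062)²/78.062 = 4.6548
  (82 − 48.303)²/48.303 = 23.5076
  (21 − 54.697)²/54.697 = 20.7596
  (17 − 52.524)²/52.524 = 24.0262
  (95 − 59.476)²/59.476 = 21.2179
  (17 − 34.234)²/34.234 = 8.6759
  (56 − 38.766)²/38.766 = 7.6616
χ² = 5.2708 + 4.6548 + 23.5076 + 20.7596 + 24.0262 + 21.2179 + 8.6759 + 7.6616 = 115.77
df = (4−1)(2−1) = 3. Since 115.77 > 6.251, reject the null hypothesis of independence at α = 0.1.

115.77; reject H₀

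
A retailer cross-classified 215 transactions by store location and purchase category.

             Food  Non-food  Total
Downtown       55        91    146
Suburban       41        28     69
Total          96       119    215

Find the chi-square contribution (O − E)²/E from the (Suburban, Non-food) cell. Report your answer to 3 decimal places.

Row total (Suburban) = 69; column total (Non-food) = 119; N = 215.
Expected count E = 69 × 119 / 215 = 38.1907.
Contribution = (O − E)²/E = (28 − 38.1907)² / 38.1907 = 2.719.

2.719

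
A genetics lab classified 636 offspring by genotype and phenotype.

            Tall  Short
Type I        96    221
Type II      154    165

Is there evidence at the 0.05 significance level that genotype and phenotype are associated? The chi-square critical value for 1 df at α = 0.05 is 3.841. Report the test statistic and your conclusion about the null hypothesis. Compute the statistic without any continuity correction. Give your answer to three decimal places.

Row totals: 317, 319. Column totals: 250, 386. Grand total N = 636.
Expected counts (row total × column total / N):
  Type I, Tall: 317×250/636 = 124.6069
  Type I, Short: 317×386/636 = 192.3931
  Type II, Tall: 319×250/636 = 125.3931
  Type II, Short: 319×386/636 = 193.6069
Contributions (O − E)²/E:
  (96 − 124.6069)²/124.6069 = 6.5675
  (221 − 192.3931)²/192.3931 = 4.2536
  (154 − 125.3931)²/125.3931 = 6.5263
  (165 − 193.6069)²/193.6069 = 4.2269
χ² = 6.5675 + 4.2536 + 6.5263 + 4.2269 = 21.574
df = (2−1)(2−1) = 1. Since 21.574 > 3.841, reject the null hypothesis of independence at α = 0.05.

21.574; reject H₀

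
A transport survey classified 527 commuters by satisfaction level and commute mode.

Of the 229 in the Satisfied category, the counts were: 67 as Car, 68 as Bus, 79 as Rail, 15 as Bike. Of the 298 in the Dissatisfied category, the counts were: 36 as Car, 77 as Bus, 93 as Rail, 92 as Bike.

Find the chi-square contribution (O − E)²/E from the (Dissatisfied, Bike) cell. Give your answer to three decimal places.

Row total (Dissatisfied) = 298; column total (Bike) = 107; N = 527.
Expected count E = 298 × 107 / 527 = 60.5047.
Contribution = (O − E)²/E = (92 − 60.5047)² / 60.5047 = 16.395.

16.395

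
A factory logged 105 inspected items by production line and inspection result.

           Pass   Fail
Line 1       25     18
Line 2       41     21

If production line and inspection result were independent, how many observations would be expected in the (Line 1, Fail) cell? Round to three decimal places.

15.971

Row total (Line 1) = 43; column total (Fail) = 39; grand total N = 105.
Expected count = (row total × column total) / N = 43 × 39 / 105 = 15.971.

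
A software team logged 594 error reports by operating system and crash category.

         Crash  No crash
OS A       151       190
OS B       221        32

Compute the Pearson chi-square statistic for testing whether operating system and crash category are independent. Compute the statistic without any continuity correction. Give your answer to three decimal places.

115.112

Row totals: 341, 253. Column totals: 372, 222. Grand total N = 594.
Expected counts (row total × column total / N):
  OS A, Crash: 341×372/594 = 213.5556
  OS A, No crash: 341×222/594 = 127.4444
  OS B, Crash: 253×372/594 = 158.4444
  OS B, No crash: 253×222/594 = 94.5556
Contributions (O − E)²/E:
  (151 − 213.5556)²/213.5556 = 18.3240
  (190 − 127.4444)²/127.4444 = 30.7052
  (221 − 158.4444)²/158.4444 = 24.6976
  (32 − 94.5556)²/94.5556 = 41.3852
χ² = 18.3240 + 30.7052 + 24.6976 + 41.3852 = 115.112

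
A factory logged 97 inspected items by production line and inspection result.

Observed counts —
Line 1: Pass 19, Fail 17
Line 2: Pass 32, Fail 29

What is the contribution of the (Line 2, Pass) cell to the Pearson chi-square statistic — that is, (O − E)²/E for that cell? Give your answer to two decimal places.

Row total (Line 2) = 61; column total (Pass) = 51; N = 97.
Expected count E = 61 × 51 / 97 = 32.072.
Contribution = (O − E)²/E = (32 − 32.072)² / 32.072 = 0.00.

0.00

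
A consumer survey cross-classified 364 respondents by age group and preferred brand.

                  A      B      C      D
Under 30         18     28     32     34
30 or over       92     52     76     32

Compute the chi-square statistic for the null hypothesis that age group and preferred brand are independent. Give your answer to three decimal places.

Row totals: 112, 252. Column totals: 110, 80, 108, 66. Grand total N = 364.
Expected counts (row total × column total / N):
  Under 30, A: 112×110/364 = 33.8462
  Under 30, B: 112×80/364 = 24.6154
  Under 30, C: 112×108/364 = 33.2308
  Under 30, D: 112×66/364 = 20.3077
  30 or over, A: 252×110/364 = 76.1538
  30 or over, B: 252×80/364 = 55.3846
  30 or over, C: 252×108/364 = 74.7692
  30 or over, D: 252×66/364 = 45.6923
Contributions (O − E)²/E:
  (18 − 33.8462)²/33.8462 = 7.4189
  (28 − 24.6154)²/24.6154 = 0.4654
  (32 − 33.2308)²/33.2308 = 0.0456
  (34 − 20.3077)²/20.3077 = 9.2319
  (92 − 76.1538)²/76.1538 = 3.2973
  (52 − 55.3846)²/55.3846 = 0.2068
  (76 − 74.7692)²/74.7692 = 0.0203
  (32 − 45.6923)²/45.6923 = 4.1031
χ² = 7.4189 + 0.4654 + 0.0456 + 9.2319 + 3.2973 + 0.2068 + 0.0203 + 4.1031 = 24.789

24.789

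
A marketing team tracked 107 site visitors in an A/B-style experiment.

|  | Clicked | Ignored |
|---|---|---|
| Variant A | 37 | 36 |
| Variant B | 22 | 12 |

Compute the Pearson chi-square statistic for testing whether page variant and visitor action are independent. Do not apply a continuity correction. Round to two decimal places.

1.84

Row totals: 73, 34. Column totals: 59, 48. Grand total N = 107.
Expected counts (row total × column total / N):
  Variant A, Clicked: 73×59/107 = 40.252
  Variant A, Ignored: 73×48/107 = 32.748
  Variant B, Clicked: 34×59/107 = 18.748
  Variant B, Ignored: 34×48/107 = 15.252
Contributions (O − E)²/E:
  (37 − 40.252)²/40.252 = 0.2627
  (36 − 32.748)²/32.748 = 0.3229
  (22 − 18.748)²/18.748 = 0.5641
  (12 − 15.252)²/15.252 = 0.6934
χ² = 0.2627 + 0.3229 + 0.5641 + 0.6934 = 1.84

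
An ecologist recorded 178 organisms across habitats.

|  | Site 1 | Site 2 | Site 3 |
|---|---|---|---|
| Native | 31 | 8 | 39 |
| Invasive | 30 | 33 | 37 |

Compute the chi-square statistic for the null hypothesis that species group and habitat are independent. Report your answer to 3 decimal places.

12.789

Row totals: 78, 100. Column totals: 61, 41, 76. Grand total N = 178.
Expected counts (row total × column total / N):
  Native, Site 1: 78×61/178 = 26.7303
  Native, Site 2: 78×41/178 = 17.9663
  Native, Site 3: 78×76/178 = 33.3034
  Invasive, Site 1: 100×61/178 = 34.2697
  Invasive, Site 2: 100×41/178 = 23.0337
  Invasive, Site 3: 100×76/178 = 42.6966
Contributions (O − E)²/E:
  (31 − 26.7303)²/26.7303 = 0.6820
  (8 − 17.9663)²/17.9663 = 5.5285
  (39 − 33.3034)²/33.3034 = 0.9744
  (30 − 34.2697)²/34.2697 = 0.5320
  (33 − 23.0337)²/23.0337 = 4.3123
  (37 − 42.6966)²/42.6966 = 0.7600
χ² = 0.6820 + 5.5285 + 0.9744 + 0.5320 + 4.3123 + 0.7600 = 12.789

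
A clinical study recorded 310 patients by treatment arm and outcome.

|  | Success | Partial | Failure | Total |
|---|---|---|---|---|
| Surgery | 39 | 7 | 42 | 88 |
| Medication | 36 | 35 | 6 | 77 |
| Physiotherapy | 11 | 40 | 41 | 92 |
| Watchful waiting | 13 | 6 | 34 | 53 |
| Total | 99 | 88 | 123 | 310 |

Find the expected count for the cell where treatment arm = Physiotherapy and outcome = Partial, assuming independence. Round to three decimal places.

Row total (Physiotherapy) = 92; column total (Partial) = 88; grand total N = 310.
Expected count = (row total × column total) / N = 92 × 88 / 310 = 26.116.

26.116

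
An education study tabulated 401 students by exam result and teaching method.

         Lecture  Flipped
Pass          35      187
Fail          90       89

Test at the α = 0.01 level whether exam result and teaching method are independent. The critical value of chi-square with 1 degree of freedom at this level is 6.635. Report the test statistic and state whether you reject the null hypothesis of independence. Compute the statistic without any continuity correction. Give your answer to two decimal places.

55.02; reject H₀

Row totals: 222, 179. Column totals: 125, 276. Grand total N = 401.
Expected counts (row total × column total / N):
  Pass, Lecture: 222×125/401 = 69.202
  Pass, Flipped: 222×276/401 = 152.798
  Fail, Lecture: 179×125/401 = 55.798
  Fail, Flipped: 179×276/401 = 123.202
Contributions (O − E)²/E:
  (35 − 69.202)²/69.202 = 16.9038
  (187 − 152.798)²/152.798 = 7.6557
  (90 − 55.798)²/55.798 = 20.9645
  (89 − 123.202)²/123.202 = 9.4948
χ² = 16.9038 + 7.6557 + 20.9645 + 9.4948 = 55.02
df = (2−1)(2−1) = 1. Since 55.02 > 6.635, reject the null hypothesis of independence at α = 0.01.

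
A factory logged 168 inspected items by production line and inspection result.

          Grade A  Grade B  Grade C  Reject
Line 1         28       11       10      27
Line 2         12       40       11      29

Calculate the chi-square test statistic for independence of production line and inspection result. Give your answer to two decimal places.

21.68

Row totals: 76, 92. Column totals: 40, 51, 21, 56. Grand total N = 168.
Expected counts (row total × column total / N):
  Line 1, Grade A: 76×40/168 = 18.095
  Line 1, Grade B: 76×51/168 = 23.071
  Line 1, Grade C: 76×21/168 = 9.500
  Line 1, Reject: 76×56/168 = 25.333
  Line 2, Grade A: 92×40/168 = 21.905
  Line 2, Grade B: 92×51/168 = 27.929
  Line 2, Grade C: 92×21/168 = 11.500
  Line 2, Reject: 92×56/168 = 30.667
Contributions (O − E)²/E:
  (28 − 18.095)²/18.095 = 5.4219
  (11 − 23.071)²/23.071 = 6.3157
  (10 − 9.500)²/9.500 = 0.0263
  (27 − 25.333)²/25.333 = 0.1097
  (12 − 21.905)²/21.905 = 4.4788
  (40 − 27.929)²/27.929 = 5.2171
  (11 − 11.500)²/11.500 = 0.0217
  (29 − 30.667)²/30.667 = 0.0906
χ² = 5.4219 + 6.3157 + 0.0263 + 0.1097 + 4.4788 + 5.2171 + 0.0217 + 0.0906 = 21.68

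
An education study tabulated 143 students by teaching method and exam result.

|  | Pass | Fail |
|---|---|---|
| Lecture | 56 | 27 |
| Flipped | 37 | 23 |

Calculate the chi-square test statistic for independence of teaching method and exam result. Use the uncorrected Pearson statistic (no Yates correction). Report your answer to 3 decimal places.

0.516

Row totals: 83, 60. Column totals: 93, 50. Grand total N = 143.
Expected counts (row total × column total / N):
  Lecture, Pass: 83×93/143 = 53.9790
  Lecture, Fail: 83×50/143 = 29.0210
  Flipped, Pass: 60×93/143 = 39.0210
  Flipped, Fail: 60×50/143 = 20.9790
Contributions (O − E)²/E:
  (56 − 53.9790)²/53.9790 = 0.0757
  (27 − 29.0210)²/29.0210 = 0.1407
  (37 − 39.0210)²/39.0210 = 0.1047
  (23 − 20.9790)²/20.9790 = 0.1947
χ² = 0.0757 + 0.1407 + 0.1047 + 0.1947 = 0.516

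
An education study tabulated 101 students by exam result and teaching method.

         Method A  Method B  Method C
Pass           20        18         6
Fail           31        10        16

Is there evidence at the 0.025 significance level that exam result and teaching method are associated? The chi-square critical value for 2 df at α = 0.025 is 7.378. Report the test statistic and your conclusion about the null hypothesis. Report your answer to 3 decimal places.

Row totals: 44, 57. Column totals: 51, 28, 22. Grand total N = 101.
Expected counts (row total × column total / N):
  Pass, Method A: 44×51/101 = 22.2178
  Pass, Method B: 44×28/101 = 12.1980
  Pass, Method C: 44×22/101 = 9.5842
  Fail, Method A: 57×51/101 = 28.7822
  Fail, Method B: 57×28/101 = 15.8020
  Fail, Method C: 57×22/101 = 12.4158
Contributions (O − E)²/E:
  (20 − 22.2178)²/22.2178 = 0.2214
  (18 − 12.1980)²/12.1980 = 2.7597
  (6 − 9.5842)²/9.5842 = 1.3404
  (31 − 28.7822)²/28.7822 = 0.1709
  (10 − 15.8020)²/15.8020 = 2.1303
  (16 − 12.4158)²/12.4158 = 1.0347
χ² = 0.2214 + 2.7597 + 1.3404 + 0.1709 + 2.1303 + 1.0347 = 7.657
df = (2−1)(3−1) = 2. Since 7.657 > 7.378, reject the null hypothesis of independence at α = 0.025.

7.657; reject H₀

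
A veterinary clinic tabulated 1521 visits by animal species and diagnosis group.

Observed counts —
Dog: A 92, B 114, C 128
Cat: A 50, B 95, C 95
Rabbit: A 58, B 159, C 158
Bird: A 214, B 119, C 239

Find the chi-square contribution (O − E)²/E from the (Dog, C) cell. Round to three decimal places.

0.488

Row total (Dog) = 334; column total (C) = 620; N = 1521.
Expected count E = 334 × 620 / 1521 = 136.1473.
Contribution = (O − E)²/E = (128 − 136.1473)² / 136.1473 = 0.488.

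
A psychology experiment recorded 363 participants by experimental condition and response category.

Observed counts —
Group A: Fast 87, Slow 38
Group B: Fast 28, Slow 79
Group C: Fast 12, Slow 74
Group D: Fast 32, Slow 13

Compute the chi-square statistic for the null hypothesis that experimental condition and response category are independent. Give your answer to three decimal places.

92.073

Row totals: 125, 107, 86, 45. Column totals: 159, 204. Grand total N = 363.
Expected counts (row total × column total / N):
  Group A, Fast: 125×159/363 = 54.7521
  Group A, Slow: 125×204/363 = 70.2479
  Group B, Fast: 107×159/363 = 46.8678
  Group B, Slow: 107×204/363 = 60.1322
  Group C, Fast: 86×159/363 = 37.6694
  Group C, Slow: 86×204/363 = 48.3306
  Group D, Fast: 45×159/363 = 19.7107
  Group D, Slow: 45×204/363 = 25.2893
Contributions (O − E)²/E:
  (87 − 54.7521)²/54.7521 = 18.9934
  (38 − 70.2479)²/70.2479 = 14.8037
  (28 − 46.8678)²/46.8678 = 7.5957
  (79 − 60.1322)²/60.1322 = 5.9202
  (12 − 37.6694)²/37.6694 = 17.4921
  (74 − 48.3306)²/48.3306 = 13.6336
  (32 − 19.7107)²/19.7107 = 7.6622
  (13 − 25.2893)²/25.2893 = 5.9720
χ² = 18.9934 + 14.8037 + 7.5957 + 5.9202 + 17.4921 + 13.6336 + 7.6622 + 5.9720 = 92.073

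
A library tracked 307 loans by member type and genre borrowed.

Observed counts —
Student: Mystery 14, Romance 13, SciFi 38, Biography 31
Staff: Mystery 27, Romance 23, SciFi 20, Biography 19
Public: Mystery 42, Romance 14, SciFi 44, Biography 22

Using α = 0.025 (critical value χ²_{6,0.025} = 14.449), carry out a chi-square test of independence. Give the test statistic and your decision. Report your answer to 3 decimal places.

24.954; reject H₀

Row totals: 96, 89, 122. Column totals: 83, 50, 102, 72. Grand total N = 307.
Expected counts (row total × column total / N):
  Student, Mystery: 96×83/307 = 25.9544
  Student, Romance: 96×50/307 = 15.6352
  Student, SciFi: 96×102/307 = 31.8958
  Student, Biography: 96×72/307 = 22.5147
  Staff, Mystery: 89×83/307 = 24.0619
  Staff, Romance: 89×50/307 = 14.4951
  Staff, SciFi: 89×102/307 = 29.5700
  Staff, Biography: 89×72/307 = 20.8730
  Public, Mystery: 122×83/307 = 32.9837
  Public, Romance: 122×50/307 = 19.8697
  Public, SciFi: 122×102/307 = 40.5342
  Public, Biography: 122×72/307 = 28.6124
Contributions (O − E)²/E:
  (14 − 25.9544)²/25.9544 = 5.5061
  (13 − 15.6352)²/15.6352 = 0.4441
  (38 − 31.8958)²/31.8958 = 1.1682
  (31 − 22.5147)²/22.5147 = 3.1979
  (27 − 24.0619)²/24.0619 = 0.3588
  (23 − 14.4951)²/14.4951 = 4.9902
  (20 − 29.5700)²/29.5700 = 3.0972
  (19 − 20.8730)²/20.8730 = 0.1681
  (42 − 32.9837)²/32.9837 = 2.4647
  (14 − 19.8697)²/19.8697 = 1.7340
  (44 − 40.5342)²/40.5342 = 0.2963
  (22 − 28.6124)²/28.6124 = 1.5281
χ² = 5.5061 + 0.4441 + 1.1682 + 3.1979 + 0.3588 + 4.9902 + 3.0972 + 0.1681 + 2.4647 + 1.7340 + 0.2963 + 1.5281 = 24.954
df = (3−1)(4−1) = 6. Since 24.954 > 14.449, reject the null hypothesis of independence at α = 0.025.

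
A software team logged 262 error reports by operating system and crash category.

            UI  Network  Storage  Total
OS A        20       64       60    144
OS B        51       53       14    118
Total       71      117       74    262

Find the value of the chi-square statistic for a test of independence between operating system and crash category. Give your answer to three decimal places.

Grand total N = 262.
Expected counts (row total × column total / N):
  OS A, UI: 144×71/262 = 39.0229
  OS A, Network: 144×117/262 = 64.3053
  OS A, Storage: 144×74/262 = 40.6718
  OS B, UI: 118×71/262 = 31.9771
  OS B, Network: 118×117/262 = 52.6947
  OS B, Storage: 118×74/262 = 33.3282
Contributions (O − E)²/E:
  (20 − 39.0229)²/39.0229 = 9.2733
  (64 − 64.3053)²/64.3053 = 0.0014
  (60 − 40.6718)²/40.6718 = 9.1852
  (51 − 31.9771)²/31.9771 = 11.3166
  (53 − 52.6947)²/52.6947 = 0.0018
  (14 − 33.3282)²/33.3282 = 11.2091
χ² = 9.2733 + 0.0014 + 9.1852 + 11.3166 + 0.0018 + 11.2091 = 40.987

40.987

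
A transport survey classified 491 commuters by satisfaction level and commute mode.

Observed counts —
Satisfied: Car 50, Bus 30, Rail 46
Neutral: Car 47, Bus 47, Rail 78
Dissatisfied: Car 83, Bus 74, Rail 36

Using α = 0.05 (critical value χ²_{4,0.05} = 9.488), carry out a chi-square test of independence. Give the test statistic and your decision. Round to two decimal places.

33.46; reject H₀

Row totals: 126, 172, 193. Column totals: 180, 151, 160. Grand total N = 491.
Expected counts (row total × column total / N):
  Satisfied, Car: 126×180/491 = 46.191
  Satisfied, Bus: 126×151/491 = 38.749
  Satisfied, Rail: 126×160/491 = 41.059
  Neutral, Car: 172×180/491 = 63.055
  Neutral, Bus: 172×151/491 = 52.896
  Neutral, Rail: 172×160/491 = 56.049
  Dissatisfied, Car: 193×180/491 = 70.754
  Dissatisfied, Bus: 193×151/491 = 59.354
  Dissatisfied, Rail: 193×160/491 = 62.892
Contributions (O − E)²/E:
  (50 − 46.191)²/46.191 = 0.3141
  (30 − 38.749)²/38.749 = 1.9754
  (46 − 41.059)²/41.059 = 0.5946
  (47 − 63.055)²/63.055 = 4.0879
  (47 − 52.896)²/52.896 = 0.6572
  (78 − 56.049)²/56.049 = 8.5969
  (83 − 70.754)²/70.754 = 2.1195
  (74 − 59.354)²/59.354 = 3.6140
  (36 − 62.892)²/62.892 = 11.4988
χ² = 0.3141 + 1.9754 + 0.5946 + 4.0879 + 0.6572 + 8.5969 + 2.1195 + 3.6140 + 11.4988 = 33.46
df = (3−1)(3−1) = 4. Since 33.46 > 9.488, reject the null hypothesis of independence at α = 0.05.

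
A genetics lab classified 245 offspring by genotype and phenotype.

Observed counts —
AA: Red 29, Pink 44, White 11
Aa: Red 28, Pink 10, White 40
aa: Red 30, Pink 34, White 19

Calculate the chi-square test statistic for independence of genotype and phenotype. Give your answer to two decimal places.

Row totals: 84, 78, 83. Column totals: 87, 88, 70. Grand total N = 245.
Expected counts (row total × column total / N):
  AA, Red: 84×87/245 = 29.829
  AA, Pink: 84×88/245 = 30.171
  AA, White: 84×70/245 = 24.000
  Aa, Red: 78×87/245 = 27.698
  Aa, Pink: 78×88/245 = 28.016
  Aa, White: 78×70/245 = 22.286
  aa, Red: 83×87/245 = 29.473
  aa, Pink: 83×88/245 = 29.812
  aa, White: 83×70/245 = 23.714
Contributions (O − E)²/E:
  (29 − 29.829)²/29.829 = 0.0230
  (44 − 30.171)²/30.171 = 6.3386
  (11 − 24.000)²/24.000 = 7.0417
  (28 − 27.698)²/27.698 = 0.0033
  (10 − 28.016)²/28.016 = 11.5854
  (40 − 22.286)²/22.286 = 14.0800
  (30 − 29.473)²/29.473 = 0.0094
  (34 − 29.812)²/29.812 = 0.5883
  (19 − 23.714)²/23.714 = 0.9371
χ² = 0.0230 + 6.3386 + 7.0417 + 0.0033 + 11.5854 + 14.0800 + 0.0094 + 0.5883 + 0.9371 = 40.61

40.61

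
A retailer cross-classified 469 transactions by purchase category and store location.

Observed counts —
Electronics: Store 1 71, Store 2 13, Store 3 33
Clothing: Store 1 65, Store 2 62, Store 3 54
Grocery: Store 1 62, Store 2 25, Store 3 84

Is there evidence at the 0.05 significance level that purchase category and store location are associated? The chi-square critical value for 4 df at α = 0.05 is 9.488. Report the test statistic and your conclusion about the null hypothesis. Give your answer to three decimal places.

48.001; reject H₀

Row totals: 117, 181, 171. Column totals: 198, 100, 171. Grand total N = 469.
Expected counts (row total × column total / N):
  Electronics, Store 1: 117×198/469 = 49.3945
  Electronics, Store 2: 117×100/469 = 24.9467
  Electronics, Store 3: 117×171/469 = 42.6588
  Clothing, Store 1: 181×198/469 = 76.4136
  Clothing, Store 2: 181×100/469 = 38.5928
  Clothing, Store 3: 181×171/469 = 65.9936
  Grocery, Store 1: 171×198/469 = 72.1919
  Grocery, Store 2: 171×100/469 = 36.4606
  Grocery, Store 3: 171×171/469 = 62.3475
Contributions (O − E)²/E:
  (71 − 49.3945)²/49.3945 = 9.4504
  (13 − 24.9467)²/24.9467 = 5.7211
  (33 − 42.6588)²/42.6588 = 2.1869
  (65 − 76.4136)²/76.4136 = 1.7048
  (62 − 38.5928)²/38.5928 = 14.1969
  (54 − 65.9936)²/65.9936 = 2.1797
  (62 − 72.1919)²/72.1919 = 1.4389
  (25 − 36.4606)²/36.4606 = 3.6024
  (84 − 62.3475)²/62.3475 = 7.5196
χ² = 9.4504 + 5.7211 + 2.1869 + 1.7048 + 14.1969 + 2.1797 + 1.4389 + 3.6024 + 7.5196 = 48.001
df = (3−1)(3−1) = 4. Since 48.001 > 9.488, reject the null hypothesis of independence at α = 0.05.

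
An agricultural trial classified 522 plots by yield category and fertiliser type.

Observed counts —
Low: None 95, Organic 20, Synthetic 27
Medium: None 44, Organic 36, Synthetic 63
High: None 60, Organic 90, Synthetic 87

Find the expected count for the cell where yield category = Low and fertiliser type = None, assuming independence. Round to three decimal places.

54.134

Row total (Low) = 142; column total (None) = 199; grand total N = 522.
Expected count = (row total × column total) / N = 142 × 199 / 522 = 54.134.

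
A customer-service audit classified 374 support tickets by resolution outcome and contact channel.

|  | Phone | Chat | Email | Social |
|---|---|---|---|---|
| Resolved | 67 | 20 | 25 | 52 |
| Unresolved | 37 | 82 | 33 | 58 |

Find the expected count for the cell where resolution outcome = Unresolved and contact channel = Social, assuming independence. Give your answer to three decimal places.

61.765

Row total (Unresolved) = 210; column total (Social) = 110; grand total N = 374.
Expected count = (row total × column total) / N = 210 × 110 / 374 = 61.765.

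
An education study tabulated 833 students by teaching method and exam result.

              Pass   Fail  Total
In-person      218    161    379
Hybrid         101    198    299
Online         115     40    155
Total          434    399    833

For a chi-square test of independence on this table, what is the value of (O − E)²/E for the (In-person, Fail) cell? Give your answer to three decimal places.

2.323

Row total (In-person) = 379; column total (Fail) = 399; N = 833.
Expected count E = 379 × 399 / 833 = 181.5378.
Contribution = (O − E)²/E = (161 − 181.5378)² / 181.5378 = 2.323.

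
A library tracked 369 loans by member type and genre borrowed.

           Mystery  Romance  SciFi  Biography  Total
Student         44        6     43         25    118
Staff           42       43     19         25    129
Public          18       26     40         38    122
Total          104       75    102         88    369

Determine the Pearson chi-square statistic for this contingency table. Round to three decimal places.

Grand total N = 369.
Expected counts (row total × column total / N):
  Student, Mystery: 118×104/369 = 33.2575
  Student, Romance: 118×75/369 = 23.9837
  Student, SciFi: 118×102/369 = 32.6179
  Student, Biography: 118×88/369 = 28.1409
  Staff, Mystery: 129×104/369 = 36.3577
  Staff, Romance: 129×75/369 = 26.2195
  Staff, SciFi: 129×102/369 = 35.6585
  Staff, Biography: 129×88/369 = 30.7642
  Public, Mystery: 122×104/369 = 34.3848
  Public, Romance: 122×75/369 = 24.7967
  Public, SciFi: 122×102/369 = 33.7236
  Public, Biography: 122×88/369 = 29.0949
Contributions (O − E)²/E:
  (44 − 33.2575)²/33.2575 = 3.4699
  (6 − 23.9837)²/23.9837 = 13.4847
  (43 − 32.6179)²/32.6179 = 3.3046
  (25 − 28.1409)²/28.1409 = 0.3506
  (42 − 36.3577)²/36.3577 = 0.8756
  (43 − 26.2195)²/26.2195 = 10.7395
  (19 − 35.6585)²/35.6585 = 7.7823
  (25 − 30.7642)²/30.7642 = 1.0800
  (18 − 34.3848)²/34.3848 = 7.8076
  (26 − 24.7967)²/24.7967 = 0.0584
  (40 − 33.7236)²/33.7236 = 1.1681
  (38 − 29.0949)²/29.0949 = 2.7256
χ² = 3.4699 + 13.4847 + 3.3046 + 0.3506 + 0.8756 + 10.7395 + 7.7823 + 1.0800 + 7.8076 + 0.0584 + 1.1681 + 2.7256 = 52.847

52.847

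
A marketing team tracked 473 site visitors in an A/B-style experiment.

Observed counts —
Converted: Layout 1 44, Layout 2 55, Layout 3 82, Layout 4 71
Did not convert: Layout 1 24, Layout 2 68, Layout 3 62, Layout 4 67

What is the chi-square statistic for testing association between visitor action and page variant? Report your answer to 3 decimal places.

8.153

Row totals: 252, 221. Column totals: 68, 123, 144, 138. Grand total N = 473.
Expected counts (row total × column total / N):
  Converted, Layout 1: 252×68/473 = 36.2283
  Converted, Layout 2: 252×123/473 = 65.5307
  Converted, Layout 3: 252×144/473 = 76.7188
  Converted, Layout 4: 252×138/473 = 73.5222
  Did not convert, Layout 1: 221×68/473 = 31.7717
  Did not convert, Layout 2: 221×123/473 = 57.4693
  Did not convert, Layout 3: 221×144/473 = 67.2812
  Did not convert, Layout 4: 221×138/473 = 64.4778
Contributions (O − E)²/E:
  (44 − 36.2283)²/36.2283 = 1.6672
  (55 − 65.5307)²/65.5307 = 1.6923
  (82 − 76.7188)²/76.7188 = 0.3635
  (71 − 73.5222)²/73.5222 = 0.0865
  (24 − 31.7717)²/31.7717 = 1.9010
  (68 − 57.4693)²/57.4693 = 1.9297
  (62 − 67.2812)²/67.2812 = 0.4145
  (67 − 64.4778)²/64.4778 = 0.0987
χ² = 1.6672 + 1.6923 + 0.3635 + 0.0865 + 1.9010 + 1.9297 + 0.4145 + 0.0987 = 8.153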